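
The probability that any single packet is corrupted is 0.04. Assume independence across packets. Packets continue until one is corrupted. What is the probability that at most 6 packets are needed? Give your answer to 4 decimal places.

Y = number of packets to the first success; geometric, p = 0.04.
P(Y ≤ 6) = 1 − (1−p)^6 = 1 − 0.782758 = 0.217242

0.2172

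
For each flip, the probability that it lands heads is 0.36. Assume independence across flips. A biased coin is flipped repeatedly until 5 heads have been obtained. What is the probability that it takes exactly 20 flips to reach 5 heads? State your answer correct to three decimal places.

0.029

Y = trial on which the fifth success occurs; negative binomial, r=5, p=0.36.
P(Y=20) = C(19,4) · p^5 · (1−p)^15
= 3876 · 0.0060466 · 0.0012379 = 0.02901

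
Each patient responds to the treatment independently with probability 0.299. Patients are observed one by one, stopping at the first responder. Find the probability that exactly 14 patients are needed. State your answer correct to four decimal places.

0.0030

Geometric (trials to first success), p = 0.299.
P(Y = 14) = (1−p)^13 · p = 0.0098704 · 0.299 = 0.002951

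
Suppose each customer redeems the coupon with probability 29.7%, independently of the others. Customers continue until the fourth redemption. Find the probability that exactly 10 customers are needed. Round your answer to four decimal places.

Y = trial on which the fourth success occurs; negative binomial, r=4, p=0.297.
P(Y=10) = C(9,3) · p^4 · (1−p)^6
= 84 · 0.0077808 · 0.12071 = 0.078893

0.0789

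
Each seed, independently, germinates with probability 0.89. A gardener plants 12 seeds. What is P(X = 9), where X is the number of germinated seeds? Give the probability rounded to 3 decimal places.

0.103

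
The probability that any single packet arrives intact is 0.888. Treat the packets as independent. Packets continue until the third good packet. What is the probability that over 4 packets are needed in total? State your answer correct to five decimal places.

Needing more than 4 packets ⇔ fewer than 3 successes in the first 4. With X ~ Binomial(4, 0.888), P(Y > 4) = P(X ≤ 2).
  k=0: C(4,0)·0.888^0·0.112^4 = 0.0001574
  k=1: C(4,1)·0.888^1·0.112^3 = 0.0049903
  k=2: C(4,2)·0.888^2·0.112^2 = 0.0593490
P(X ≤ 2) = 0.0644966

0.06450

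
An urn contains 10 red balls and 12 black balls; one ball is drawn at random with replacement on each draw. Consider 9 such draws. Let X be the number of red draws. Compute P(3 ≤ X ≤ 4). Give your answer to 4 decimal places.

0.4675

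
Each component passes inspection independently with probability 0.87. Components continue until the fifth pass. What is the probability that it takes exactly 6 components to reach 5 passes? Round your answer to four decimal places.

0.3240

Y = trial on which the fifth success occurs; negative binomial, r=5, p=0.87.
P(Y=6) = C(5,4) · p^5 · (1−p)^1
= 5 · 0.49842 · 0.13 = 0.323974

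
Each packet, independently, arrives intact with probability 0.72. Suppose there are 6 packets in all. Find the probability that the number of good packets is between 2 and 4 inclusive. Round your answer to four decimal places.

0.5277

X ~ Binomial(6, 0.72); P(2 ≤ X ≤ 4) = Σ C(6,k) p^k (1−p)^(6−k) over k:
  k=2: C(6,2)·0.72^2·0.28^4 = 0.047796
  k=3: C(6,3)·0.72^3·0.28^3 = 0.163871
  k=4: C(6,4)·0.72^4·0.28^2 = 0.316037
Total = 0.527703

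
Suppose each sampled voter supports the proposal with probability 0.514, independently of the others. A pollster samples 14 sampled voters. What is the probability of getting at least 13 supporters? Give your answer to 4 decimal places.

X ~ Binomial(14, 0.514); P(X ≥ 13) = Σ C(14,k) p^k (1−p)^(14−k) over k:
  k=13: C(14,13)·0.514^13·0.486^1 = 0.001189
  k=14: C(14,14)·0.514^14·0.486^0 = 0.000090
Total = 0.001279

0.0013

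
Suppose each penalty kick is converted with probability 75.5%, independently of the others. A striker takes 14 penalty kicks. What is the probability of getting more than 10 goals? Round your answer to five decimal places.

X ~ Binomial(14, 0.755); P(X ≥ 11) = Σ C(14,k) p^k (1−p)^(14−k) over k:
  k=11: C(14,11)·0.755^11·0.245^3 = 0.2432294
  k=12: C(14,12)·0.755^12·0.245^2 = 0.1873859
  k=13: C(14,13)·0.755^13·0.245^1 = 0.0888392
  k=14: C(14,14)·0.755^14·0.245^0 = 0.0195550
Total = 0.5390095

0.53901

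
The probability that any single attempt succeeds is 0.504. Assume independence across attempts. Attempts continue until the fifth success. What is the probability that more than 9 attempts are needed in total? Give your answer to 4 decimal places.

0.4902

Needing more than 9 attempts ⇔ fewer than 5 successes in the first 9. With X ~ Binomial(9, 0.504), P(Y > 9) = P(X ≤ 4).
  k=0: C(9,0)·0.504^0·0.496^9 = 0.001817
  k=1: C(9,1)·0.504^1·0.496^8 = 0.016616
  k=2: C(9,2)·0.504^2·0.496^7 = 0.067536
  k=3: C(9,3)·0.504^3·0.496^6 = 0.160126
  k=4: C(9,4)·0.504^4·0.496^5 = 0.244063
P(X ≤ 4) = 0.490157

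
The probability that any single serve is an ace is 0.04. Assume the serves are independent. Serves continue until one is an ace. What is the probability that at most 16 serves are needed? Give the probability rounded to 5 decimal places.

Y = number of serves to the first success; geometric, p = 0.04.
P(Y ≤ 16) = 1 − (1−p)^16 = 1 − 0.5204029 = 0.4795971

0.47960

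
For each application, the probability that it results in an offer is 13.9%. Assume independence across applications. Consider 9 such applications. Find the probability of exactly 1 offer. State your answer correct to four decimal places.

0.3778

X ~ Binomial(n=9, p=0.139).
P(X=1) = C(9,1) · p^1 · (1−p)^8
= 9 · 0.139 · 0.30201 = 0.377818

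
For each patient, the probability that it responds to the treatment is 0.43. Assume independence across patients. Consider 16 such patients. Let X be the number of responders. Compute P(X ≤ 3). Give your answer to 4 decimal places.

X ~ Binomial(16, 0.43); P(X ≤ 3) = Σ C(16,k) p^k (1−p)^(16−k) over k:
  k=0: C(16,0)·0.43^0·0.57^16 = 0.000124
  k=1: C(16,1)·0.43^1·0.57^15 = 0.001499
  k=2: C(16,2)·0.43^2·0.57^14 = 0.008479
  k=3: C(16,3)·0.43^3·0.57^13 = 0.029852
Total = 0.039954

0.0400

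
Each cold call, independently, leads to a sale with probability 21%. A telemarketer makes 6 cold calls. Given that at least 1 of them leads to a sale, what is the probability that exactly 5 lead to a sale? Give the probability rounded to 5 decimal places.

X ~ Binomial(6, 0.21). Want P(X=5 | X≥1) = P(X=5) / P(X≥1).
P(X=5) = C(6,5)·0.21^5·0.79^1 = 0.0019359
P(X≥1) = 1 − 0.2430875 = 0.7569125
Ratio = 0.0019359 / 0.7569125 = 0.0025576

0.00256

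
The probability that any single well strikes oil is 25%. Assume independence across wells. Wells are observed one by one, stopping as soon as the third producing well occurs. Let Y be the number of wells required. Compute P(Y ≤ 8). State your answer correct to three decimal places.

Finishing within 8 wells ⇔ at least 3 successes in the first 8. With X ~ Binomial(8, 0.25), P(Y ≤ 8) = 1 − P(X ≤ 2).
  k=0: C(8,0)·0.25^0·0.75^8 = 0.10011
  k=1: C(8,1)·0.25^1·0.75^7 = 0.26697
  k=2: C(8,2)·0.25^2·0.75^6 = 0.31146
1 − 0.67854 = 0.32146

0.321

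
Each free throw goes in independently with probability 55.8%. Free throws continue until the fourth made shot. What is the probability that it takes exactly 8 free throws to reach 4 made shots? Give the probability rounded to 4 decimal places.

Y = trial on which the fourth success occurs; negative binomial, r=4, p=0.558.
P(Y=8) = C(7,3) · p^4 · (1−p)^4
= 35 · 0.096948 · 0.038167 = 0.129507

0.1295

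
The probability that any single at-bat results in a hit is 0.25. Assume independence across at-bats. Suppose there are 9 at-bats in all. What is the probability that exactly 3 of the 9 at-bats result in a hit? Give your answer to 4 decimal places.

0.2336

X ~ Binomial(n=9, p=0.25).
P(X=3) = C(9,3) · p^3 · (1−p)^6
= 84 · 0.015625 · 0.17798 = 0.233597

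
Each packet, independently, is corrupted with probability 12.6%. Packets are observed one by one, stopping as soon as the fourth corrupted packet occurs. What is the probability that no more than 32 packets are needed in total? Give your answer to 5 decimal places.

0.58630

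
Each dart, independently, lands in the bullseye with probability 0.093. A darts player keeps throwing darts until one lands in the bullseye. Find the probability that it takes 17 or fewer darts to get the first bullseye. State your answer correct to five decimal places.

Y = number of darts to the first success; geometric, p = 0.093.
P(Y ≤ 17) = 1 − (1−p)^17 = 1 − 0.1902497 = 0.8097503

0.80975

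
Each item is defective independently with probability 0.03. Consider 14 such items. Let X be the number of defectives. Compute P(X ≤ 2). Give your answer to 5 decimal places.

X ~ Binomial(14, 0.03); P(X ≤ 2) = Σ C(14,k) p^k (1−p)^(14−k) over k:
  k=0: C(14,0)·0.03^0·0.97^14 = 0.6528363
  k=1: C(14,1)·0.03^1·0.97^13 = 0.2826714
  k=2: C(14,2)·0.03^2·0.97^12 = 0.0568257
Total = 0.9923333

0.99233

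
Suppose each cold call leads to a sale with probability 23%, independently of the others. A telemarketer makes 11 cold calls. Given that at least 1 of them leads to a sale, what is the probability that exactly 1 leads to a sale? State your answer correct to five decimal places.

X ~ Binomial(11, 0.23). Want P(X=1 | X≥1) = P(X=1) / P(X≥1).
P(X=1) = C(11,1)·0.23^1·0.77^10 = 0.1853650
P(X≥1) = 1 − 0.0564154 = 0.9435846
Ratio = 0.1853650 / 0.9435846 = 0.1964477

0.19645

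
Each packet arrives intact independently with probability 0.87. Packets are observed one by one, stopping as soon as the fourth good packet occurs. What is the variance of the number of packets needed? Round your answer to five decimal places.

0.68701

Y = total packets until the fourth success; negative binomial with r=4, p=0.87.
Var(Y) = r(1−p)/p² = 4·0.13 / 0.87² = 0.6870128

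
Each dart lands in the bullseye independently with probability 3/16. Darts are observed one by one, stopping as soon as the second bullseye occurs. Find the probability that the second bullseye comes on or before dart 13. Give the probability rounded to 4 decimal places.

Finishing within 13 darts ⇔ at least 2 successes in the first 13. With X ~ Binomial(13, 0.1875), P(Y ≤ 13) = 1 − P(X ≤ 1).
  k=0: C(13,0)·0.1875^0·0.8125^13 = 0.067252
  k=1: C(13,1)·0.1875^1·0.8125^12 = 0.201755
1 − 0.269007 = 0.730993

0.7310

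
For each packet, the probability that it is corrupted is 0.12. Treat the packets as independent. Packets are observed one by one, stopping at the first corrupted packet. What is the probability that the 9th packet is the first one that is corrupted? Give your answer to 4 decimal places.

0.0432

Geometric (trials to first success), p = 0.12.
P(Y = 9) = (1−p)^8 · p = 0.35963 · 0.12 = 0.043156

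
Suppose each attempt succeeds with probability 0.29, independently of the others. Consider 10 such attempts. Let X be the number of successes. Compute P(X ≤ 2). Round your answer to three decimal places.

X ~ Binomial(10, 0.29); P(X ≤ 2) = Σ C(10,k) p^k (1−p)^(10−k) over k:
  k=0: C(10,0)·0.29^0·0.71^10 = 0.03255
  k=1: C(10,1)·0.29^1·0.71^9 = 0.13296
  k=2: C(10,2)·0.29^2·0.71^8 = 0.24439
Total = 0.40990

0.410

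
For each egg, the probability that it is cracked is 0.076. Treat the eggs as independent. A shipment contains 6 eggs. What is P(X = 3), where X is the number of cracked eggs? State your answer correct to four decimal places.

0.0069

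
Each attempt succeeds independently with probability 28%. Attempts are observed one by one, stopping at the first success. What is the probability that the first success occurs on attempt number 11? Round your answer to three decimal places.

Geometric (trials to first success), p = 0.28.
P(Y = 11) = (1−p)^10 · p = 0.037439 · 0.28 = 0.01048

0.010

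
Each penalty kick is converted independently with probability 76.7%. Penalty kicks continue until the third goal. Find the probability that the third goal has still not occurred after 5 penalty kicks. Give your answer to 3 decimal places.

Needing more than 5 penalty kicks ⇔ fewer than 3 successes in the first 5. With X ~ Binomial(5, 0.767), P(Y > 5) = P(X ≤ 2).
  k=0: C(5,0)·0.767^0·0.233^5 = 0.00069
  k=1: C(5,1)·0.767^1·0.233^4 = 0.01130
  k=2: C(5,2)·0.767^2·0.233^3 = 0.07441
P(X ≤ 2) = 0.08640

0.086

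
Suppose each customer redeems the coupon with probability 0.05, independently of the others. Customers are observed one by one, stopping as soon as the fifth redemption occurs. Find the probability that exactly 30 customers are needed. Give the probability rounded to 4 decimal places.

Y = trial on which the fifth success occurs; negative binomial, r=5, p=0.05.
P(Y=30) = C(29,4) · p^5 · (1−p)^25
= 23751 · 3.125e-07 · 0.27739 = 0.002059

0.0021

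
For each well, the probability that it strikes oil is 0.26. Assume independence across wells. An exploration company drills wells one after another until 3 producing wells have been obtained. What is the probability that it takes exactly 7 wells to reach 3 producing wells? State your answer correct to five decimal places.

Y = trial on which the third success occurs; negative binomial, r=3, p=0.26.
P(Y=7) = C(6,2) · p^3 · (1−p)^4
= 15 · 0.017576 · 0.29987 = 0.0790566

0.07906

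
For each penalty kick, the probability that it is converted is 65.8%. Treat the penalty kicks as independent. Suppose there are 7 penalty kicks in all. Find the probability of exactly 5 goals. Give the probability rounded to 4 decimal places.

0.3030

X ~ Binomial(n=7, p=0.658).
P(X=5) = C(7,5) · p^5 · (1−p)^2
= 21 · 0.12335 · 0.11696 = 0.302971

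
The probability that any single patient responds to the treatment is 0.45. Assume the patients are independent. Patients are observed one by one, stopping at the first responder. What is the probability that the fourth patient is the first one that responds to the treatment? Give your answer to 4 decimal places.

0.0749

Geometric (trials to first success), p = 0.45.
P(Y = 4) = (1−p)^3 · p = 0.16637 · 0.45 = 0.074869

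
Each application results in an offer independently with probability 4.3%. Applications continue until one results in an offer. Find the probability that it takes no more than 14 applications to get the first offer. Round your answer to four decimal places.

Y = number of applications to the first success; geometric, p = 0.043.
P(Y ≤ 14) = 1 − (1−p)^14 = 1 − 0.540464 = 0.459536

0.4595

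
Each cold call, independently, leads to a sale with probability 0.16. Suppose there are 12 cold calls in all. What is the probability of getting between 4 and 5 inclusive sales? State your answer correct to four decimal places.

0.1049

X ~ Binomial(12, 0.16); P(4 ≤ X ≤ 5) = Σ C(12,k) p^k (1−p)^(12−k) over k:
  k=4: C(12,4)·0.16^4·0.84^8 = 0.080412
  k=5: C(12,5)·0.16^5·0.84^7 = 0.024506
Total = 0.104918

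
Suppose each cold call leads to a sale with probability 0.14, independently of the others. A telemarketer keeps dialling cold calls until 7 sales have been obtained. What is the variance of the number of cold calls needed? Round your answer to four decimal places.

307.1429

Y = total cold calls until the seventh success; negative binomial with r=7, p=0.14.
Var(Y) = r(1−p)/p² = 7·0.86 / 0.14² = 307.142857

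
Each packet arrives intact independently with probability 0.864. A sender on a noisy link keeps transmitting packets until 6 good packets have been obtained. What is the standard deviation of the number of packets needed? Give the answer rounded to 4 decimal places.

1.0455

Y = total packets until the sixth success; negative binomial with r=6, p=0.864.
SD(Y) = √[r(1−p)/p²] = √(1.093107) = 1.045518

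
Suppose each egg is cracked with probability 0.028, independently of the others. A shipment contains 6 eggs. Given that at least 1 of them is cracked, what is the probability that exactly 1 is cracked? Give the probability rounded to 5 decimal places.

X ~ Binomial(6, 0.028). Want P(X=1 | X≥1) = P(X=1) / P(X≥1).
P(X=1) = C(6,1)·0.028^1·0.972^5 = 0.1457608
P(X≥1) = 1 − 0.8433301 = 0.1566699
Ratio = 0.1457608 / 0.1566699 = 0.9303685

0.93037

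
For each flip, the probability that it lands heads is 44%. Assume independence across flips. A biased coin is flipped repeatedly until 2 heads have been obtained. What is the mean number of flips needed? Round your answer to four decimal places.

Y = total flips until the second success; negative binomial with r=2, p=0.44.
E[Y] = r / p = 2 / 0.44 = 4.545455

4.5455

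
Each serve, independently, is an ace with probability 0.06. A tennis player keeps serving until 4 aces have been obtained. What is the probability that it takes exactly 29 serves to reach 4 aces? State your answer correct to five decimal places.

0.00904

Y = trial on which the fourth success occurs; negative binomial, r=4, p=0.06.
P(Y=29) = C(28,3) · p^4 · (1−p)^25
= 3276 · 1.296e-05 · 0.21291 = 0.0090395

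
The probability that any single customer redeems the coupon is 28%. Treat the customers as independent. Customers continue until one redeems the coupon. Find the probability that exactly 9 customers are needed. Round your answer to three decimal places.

0.020

Geometric (trials to first success), p = 0.28.
P(Y = 9) = (1−p)^8 · p = 0.07222 · 0.28 = 0.02022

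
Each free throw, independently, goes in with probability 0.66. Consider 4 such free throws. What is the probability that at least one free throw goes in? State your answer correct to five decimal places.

0.98664

P(at least one) = 1 − P(none) = 1 − (1 − 0.66)^4
= 1 − 0.0133634 = 0.9866366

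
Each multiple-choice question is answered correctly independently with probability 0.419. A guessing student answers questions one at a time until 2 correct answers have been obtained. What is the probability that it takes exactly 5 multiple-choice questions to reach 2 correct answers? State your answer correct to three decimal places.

0.138

Y = trial on which the second success occurs; negative binomial, r=2, p=0.419.
P(Y=5) = C(4,1) · p^2 · (1−p)^3
= 4 · 0.17556 · 0.19612 = 0.13773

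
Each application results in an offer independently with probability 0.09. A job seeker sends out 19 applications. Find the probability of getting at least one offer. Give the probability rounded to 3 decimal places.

P(at least one) = 1 − P(none) = 1 − (1 − 0.09)^19
= 1 − 0.16664 = 0.83336

0.833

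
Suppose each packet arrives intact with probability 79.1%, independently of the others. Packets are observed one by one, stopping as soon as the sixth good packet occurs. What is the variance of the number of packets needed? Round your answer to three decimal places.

2.004

Y = total packets until the sixth success; negative binomial with r=6, p=0.791.
Var(Y) = r(1−p)/p² = 6·0.209 / 0.791² = 2.00422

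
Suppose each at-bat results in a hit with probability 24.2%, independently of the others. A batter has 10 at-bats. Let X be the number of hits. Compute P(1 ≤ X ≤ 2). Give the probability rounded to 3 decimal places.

X ~ Binomial(10, 0.242); P(1 ≤ X ≤ 2) = Σ C(10,k) p^k (1−p)^(10−k) over k:
  k=1: C(10,1)·0.242^1·0.758^9 = 0.19991
  k=2: C(10,2)·0.242^2·0.758^8 = 0.28721
Total = 0.48712

0.487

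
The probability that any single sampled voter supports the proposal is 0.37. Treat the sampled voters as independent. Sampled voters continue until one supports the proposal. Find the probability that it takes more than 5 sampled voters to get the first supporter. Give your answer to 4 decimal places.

0.0992

Y = number of sampled voters to the first success; geometric, p = 0.37.
P(Y > 5) = P(first 5 all fail) = (1−p)^5 = 0.099244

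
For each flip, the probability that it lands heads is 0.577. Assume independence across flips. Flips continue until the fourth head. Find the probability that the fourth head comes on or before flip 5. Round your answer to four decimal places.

Finishing within 5 flips ⇔ at least 4 successes in the first 5. With X ~ Binomial(5, 0.577), P(Y ≤ 5) = 1 − P(X ≤ 3).
  k=0: C(5,0)·0.577^0·0.423^5 = 0.013543
  k=1: C(5,1)·0.577^1·0.423^4 = 0.092365
  k=2: C(5,2)·0.577^2·0.423^3 = 0.251984
  k=3: C(5,3)·0.577^3·0.423^2 = 0.343723
1 − 0.701614 = 0.298386

0.2984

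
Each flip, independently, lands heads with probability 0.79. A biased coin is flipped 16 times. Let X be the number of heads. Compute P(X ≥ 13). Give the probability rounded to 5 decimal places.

X ~ Binomial(16, 0.79); P(X ≥ 13) = Σ C(16,k) p^k (1−p)^(16−k) over k:
  k=13: C(16,13)·0.79^13·0.21^3 = 0.2421018
  k=14: C(16,14)·0.79^14·0.21^2 = 0.1951637
  k=15: C(16,15)·0.79^15·0.21^1 = 0.0978916
  k=16: C(16,16)·0.79^16·0.21^0 = 0.0230162
Total = 0.5581734

0.55817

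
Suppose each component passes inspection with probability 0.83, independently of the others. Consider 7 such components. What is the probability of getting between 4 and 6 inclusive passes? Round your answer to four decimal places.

X ~ Binomial(7, 0.83); P(4 ≤ X ≤ 6) = Σ C(7,k) p^k (1−p)^(7−k) over k:
  k=4: C(7,4)·0.83^4·0.17^3 = 0.081607
  k=5: C(7,5)·0.83^5·0.17^2 = 0.239060
  k=6: C(7,6)·0.83^6·0.17^1 = 0.389059
Total = 0.709726

0.7097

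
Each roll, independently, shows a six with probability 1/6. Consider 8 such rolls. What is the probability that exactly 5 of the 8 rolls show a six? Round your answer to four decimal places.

0.0042

X ~ Binomial(n=8, p=0.166667).
P(X=5) = C(8,5) · p^5 · (1−p)^3
= 56 · 0.0001286 · 0.5787 = 0.004168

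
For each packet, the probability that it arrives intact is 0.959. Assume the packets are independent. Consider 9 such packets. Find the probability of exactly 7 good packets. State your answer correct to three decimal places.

0.045

X ~ Binomial(n=9, p=0.959).
P(X=7) = C(9,7) · p^7 · (1−p)^2
= 36 · 0.74599 · 0.001681 = 0.04514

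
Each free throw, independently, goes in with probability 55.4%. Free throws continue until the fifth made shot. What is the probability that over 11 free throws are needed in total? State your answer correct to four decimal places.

Needing more than 11 free throws ⇔ fewer than 5 successes in the first 11. With X ~ Binomial(11, 0.554), P(Y > 11) = P(X ≤ 4).
  k=0: C(11,0)·0.554^0·0.446^11 = 0.000139
  k=1: C(11,1)·0.554^1·0.446^10 = 0.001898
  k=2: C(11,2)·0.554^2·0.446^9 = 0.011787
  k=3: C(11,3)·0.554^3·0.446^8 = 0.043923
  k=4: C(11,4)·0.554^4·0.446^7 = 0.109118
P(X ≤ 4) = 0.166865

0.1669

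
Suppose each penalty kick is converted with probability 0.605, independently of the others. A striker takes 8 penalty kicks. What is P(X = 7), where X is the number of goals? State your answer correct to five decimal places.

0.09375

X ~ Binomial(n=8, p=0.605).
P(X=7) = C(8,7) · p^7 · (1−p)^1
= 8 · 0.029668 · 0.395 = 0.0937507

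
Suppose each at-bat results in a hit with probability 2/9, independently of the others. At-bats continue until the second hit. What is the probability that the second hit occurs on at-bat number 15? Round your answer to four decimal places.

0.0264

Y = trial on which the second success occurs; negative binomial, r=2, p=0.222222.
P(Y=15) = C(14,1) · p^2 · (1−p)^13
= 14 · 0.049383 · 0.038117 = 0.026353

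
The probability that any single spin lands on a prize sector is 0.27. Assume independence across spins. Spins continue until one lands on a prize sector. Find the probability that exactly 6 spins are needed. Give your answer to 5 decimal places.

Geometric (trials to first success), p = 0.27.
P(Y = 6) = (1−p)^5 · p = 0.20731 · 0.27 = 0.0559729

0.05597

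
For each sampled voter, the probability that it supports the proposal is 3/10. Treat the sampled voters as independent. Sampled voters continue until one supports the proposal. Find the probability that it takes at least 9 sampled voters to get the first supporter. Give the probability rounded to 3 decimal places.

Y = number of sampled voters to the first success; geometric, p = 0.30.
P(Y > 8) = P(first 8 all fail) = (1−p)^8 = 0.05765

0.058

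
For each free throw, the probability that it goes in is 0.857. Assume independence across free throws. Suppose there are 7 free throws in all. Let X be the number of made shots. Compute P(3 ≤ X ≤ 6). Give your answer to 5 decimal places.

0.65950

X ~ Binomial(7, 0.857); P(3 ≤ X ≤ 6) = Σ C(7,k) p^k (1−p)^(7−k) over k:
  k=3: C(7,3)·0.857^3·0.143^4 = 0.0092120
  k=4: C(7,4)·0.857^4·0.143^3 = 0.0552077
  k=5: C(7,5)·0.857^5·0.143^2 = 0.1985160
  k=6: C(7,6)·0.857^6·0.143^1 = 0.3965692
Total = 0.6595049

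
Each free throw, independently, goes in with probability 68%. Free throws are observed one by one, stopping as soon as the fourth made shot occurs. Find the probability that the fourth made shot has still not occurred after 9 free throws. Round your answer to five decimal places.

Needing more than 9 free throws ⇔ fewer than 4 successes in the first 9. With X ~ Binomial(9, 0.68), P(Y > 9) = P(X ≤ 3).
  k=0: C(9,0)·0.68^0·0.32^9 = 0.0000352
  k=1: C(9,1)·0.68^1·0.32^8 = 0.0006729
  k=2: C(9,2)·0.68^2·0.32^7 = 0.0057197
  k=3: C(9,3)·0.68^3·0.32^6 = 0.0283600
P(X ≤ 3) = 0.0347877

0.03479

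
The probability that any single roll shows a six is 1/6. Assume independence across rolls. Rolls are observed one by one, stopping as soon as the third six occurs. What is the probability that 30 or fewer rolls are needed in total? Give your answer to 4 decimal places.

0.8972

Finishing within 30 rolls ⇔ at least 3 successes in the first 30. With X ~ Binomial(30, 0.166667), P(Y ≤ 30) = 1 − P(X ≤ 2).
  k=0: C(30,0)·0.166667^0·0.833333^30 = 0.004213
  k=1: C(30,1)·0.166667^1·0.833333^29 = 0.025276
  k=2: C(30,2)·0.166667^2·0.833333^28 = 0.073301
1 − 0.102790 = 0.897210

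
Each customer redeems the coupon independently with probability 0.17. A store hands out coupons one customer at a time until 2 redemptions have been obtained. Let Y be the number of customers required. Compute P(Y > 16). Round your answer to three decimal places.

0.217

Needing more than 16 customers ⇔ fewer than 2 successes in the first 16. With X ~ Binomial(16, 0.17), P(Y > 16) = P(X ≤ 1).
  k=0: C(16,0)·0.17^0·0.83^16 = 0.05073
  k=1: C(16,1)·0.17^1·0.83^15 = 0.16624
P(X ≤ 1) = 0.21697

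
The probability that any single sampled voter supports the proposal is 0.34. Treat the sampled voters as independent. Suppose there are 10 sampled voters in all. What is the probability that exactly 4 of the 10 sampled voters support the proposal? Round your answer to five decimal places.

X ~ Binomial(n=10, p=0.34).
P(X=4) = C(10,4) · p^4 · (1−p)^6
= 210 · 0.013363 · 0.082654 = 0.2319522

0.23195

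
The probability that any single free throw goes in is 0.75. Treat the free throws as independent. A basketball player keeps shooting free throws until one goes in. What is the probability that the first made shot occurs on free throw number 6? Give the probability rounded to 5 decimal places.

Geometric (trials to first success), p = 0.75.
P(Y = 6) = (1−p)^5 · p = 0.00097656 · 0.75 = 0.0007324

0.00073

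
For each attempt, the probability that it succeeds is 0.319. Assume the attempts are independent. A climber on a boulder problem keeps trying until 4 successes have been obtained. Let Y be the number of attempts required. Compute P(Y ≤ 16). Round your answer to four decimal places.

Finishing within 16 attempts ⇔ at least 4 successes in the first 16. With X ~ Binomial(16, 0.319), P(Y ≤ 16) = 1 − P(X ≤ 3).
  k=0: C(16,0)·0.319^0·0.681^16 = 0.002140
  k=1: C(16,1)·0.319^1·0.681^15 = 0.016037
  k=2: C(16,2)·0.319^2·0.681^14 = 0.056341
  k=3: C(16,3)·0.319^3·0.681^13 = 0.123161
1 − 0.197678 = 0.802322

0.8023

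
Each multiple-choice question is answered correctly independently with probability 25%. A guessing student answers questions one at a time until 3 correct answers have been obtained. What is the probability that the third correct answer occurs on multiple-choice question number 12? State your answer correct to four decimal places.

Y = trial on which the third success occurs; negative binomial, r=3, p=0.25.
P(Y=12) = C(11,2) · p^3 · (1−p)^9
= 55 · 0.015625 · 0.075085 = 0.064526

0.0645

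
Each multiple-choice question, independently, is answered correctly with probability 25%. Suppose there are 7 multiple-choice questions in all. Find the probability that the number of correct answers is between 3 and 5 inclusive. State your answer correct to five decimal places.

0.24225

X ~ Binomial(7, 0.25); P(3 ≤ X ≤ 5) = Σ C(7,k) p^k (1−p)^(7−k) over k:
  k=3: C(7,3)·0.25^3·0.75^4 = 0.1730347
  k=4: C(7,4)·0.25^4·0.75^3 = 0.0576782
  k=5: C(7,5)·0.25^5·0.75^2 = 0.0115356
Total = 0.2422485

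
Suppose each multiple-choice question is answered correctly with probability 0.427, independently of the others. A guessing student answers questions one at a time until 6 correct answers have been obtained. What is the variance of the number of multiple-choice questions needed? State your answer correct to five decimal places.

18.85602

Y = total multiple-choice questions until the sixth success; negative binomial with r=6, p=0.427.
Var(Y) = r(1−p)/p² = 6·0.573 / 0.427² = 18.8560240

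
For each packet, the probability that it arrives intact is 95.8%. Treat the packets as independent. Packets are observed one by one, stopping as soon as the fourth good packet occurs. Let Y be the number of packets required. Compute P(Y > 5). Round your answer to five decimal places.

Needing more than 5 packets ⇔ fewer than 4 successes in the first 5. With X ~ Binomial(5, 0.958), P(Y > 5) = P(X ≤ 3).
  k=0: C(5,0)·0.958^0·0.042^5 = 0.0000001
  k=1: C(5,1)·0.958^1·0.042^4 = 0.0000149
  k=2: C(5,2)·0.958^2·0.042^3 = 0.0006800
  k=3: C(5,3)·0.958^3·0.042^2 = 0.0155094
P(X ≤ 3) = 0.0162044

0.01620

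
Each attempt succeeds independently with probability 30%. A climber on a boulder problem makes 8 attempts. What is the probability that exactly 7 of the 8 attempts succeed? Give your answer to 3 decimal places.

X ~ Binomial(n=8, p=0.30).
P(X=7) = C(8,7) · p^7 · (1−p)^1
= 8 · 0.0002187 · 0.7 = 0.00122

0.001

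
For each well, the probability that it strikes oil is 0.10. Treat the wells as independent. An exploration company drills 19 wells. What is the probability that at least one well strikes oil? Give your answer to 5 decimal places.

0.86491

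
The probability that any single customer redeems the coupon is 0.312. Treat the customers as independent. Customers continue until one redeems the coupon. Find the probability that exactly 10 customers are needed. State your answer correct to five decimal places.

0.01078

Geometric (trials to first success), p = 0.312.
P(Y = 10) = (1−p)^9 · p = 0.034538 · 0.312 = 0.0107758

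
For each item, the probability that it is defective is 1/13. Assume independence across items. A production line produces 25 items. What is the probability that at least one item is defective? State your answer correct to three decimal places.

0.865

P(at least one) = 1 − P(none) = 1 − (1 − 0.076923)^25
= 1 − 0.13519 = 0.86481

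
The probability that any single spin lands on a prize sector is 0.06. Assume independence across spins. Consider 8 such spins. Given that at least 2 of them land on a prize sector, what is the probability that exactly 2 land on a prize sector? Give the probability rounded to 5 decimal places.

X ~ Binomial(8, 0.06). Want P(X=2 | X≥2) = P(X=2) / P(X≥2).
P(X=2) = C(8,2)·0.06^2·0.94^6 = 0.0695389
P(X≥2) = 1 − 0.6095689 − 0.3112692 = 0.0791618
Ratio = 0.0695389 / 0.0791618 = 0.8784396

0.87844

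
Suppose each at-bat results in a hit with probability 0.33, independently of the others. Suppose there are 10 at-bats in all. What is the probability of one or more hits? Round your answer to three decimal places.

P(at least one) = 1 − P(none) = 1 − (1 − 0.33)^10
= 1 − 0.01823 = 0.98177

0.982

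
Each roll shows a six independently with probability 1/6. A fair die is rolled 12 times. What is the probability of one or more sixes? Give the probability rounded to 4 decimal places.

P(at least one) = 1 − P(none) = 1 − (1 − 0.166667)^12
= 1 − 0.112157 = 0.887843

0.8878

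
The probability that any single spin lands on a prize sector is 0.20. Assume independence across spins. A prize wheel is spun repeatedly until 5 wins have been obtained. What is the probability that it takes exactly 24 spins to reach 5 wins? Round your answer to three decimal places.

Y = trial on which the fifth success occurs; negative binomial, r=5, p=0.20.
P(Y=24) = C(23,4) · p^5 · (1−p)^19
= 8855 · 0.00032 · 0.014412 = 0.04084

0.041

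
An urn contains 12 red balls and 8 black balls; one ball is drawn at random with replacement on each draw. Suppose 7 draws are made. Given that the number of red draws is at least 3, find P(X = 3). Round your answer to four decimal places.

0.2141

X ~ Binomial(7, 0.60). Want P(X=3 | X≥3) = P(X=3) / P(X≥3).
P(X=3) = C(7,3)·0.60^3·0.40^4 = 0.193536
P(X≥3) = 1 − 0.001638 − 0.017203 − 0.077414 = 0.903744
Ratio = 0.193536 / 0.903744 = 0.214149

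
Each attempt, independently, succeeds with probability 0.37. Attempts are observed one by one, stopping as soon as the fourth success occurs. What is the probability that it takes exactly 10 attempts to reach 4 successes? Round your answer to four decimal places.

Y = trial on which the fourth success occurs; negative binomial, r=4, p=0.37.
P(Y=10) = C(9,3) · p^4 · (1−p)^6
= 84 · 0.018742 · 0.062524 = 0.098430

0.0984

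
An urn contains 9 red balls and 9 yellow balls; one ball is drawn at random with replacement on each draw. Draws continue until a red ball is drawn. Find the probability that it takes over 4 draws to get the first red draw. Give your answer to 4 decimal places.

0.0625

Y = number of draws to the first success; geometric, p = 0.50.
P(Y > 4) = P(first 4 all fail) = (1−p)^4 = 0.062500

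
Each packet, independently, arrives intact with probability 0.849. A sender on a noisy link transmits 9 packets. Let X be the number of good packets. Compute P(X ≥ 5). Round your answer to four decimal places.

0.9942

X ~ Binomial(9, 0.849); P(X ≥ 5) = Σ C(9,k) p^k (1−p)^(9−k) over k:
  k=5: C(9,5)·0.849^5·0.151^4 = 0.028895
  k=6: C(9,6)·0.849^6·0.151^3 = 0.108307
  k=7: C(9,7)·0.849^7·0.151^2 = 0.260982
  k=8: C(9,8)·0.849^8·0.151^1 = 0.366844
  k=9: C(9,9)·0.849^9·0.151^0 = 0.229176
Total = 0.994203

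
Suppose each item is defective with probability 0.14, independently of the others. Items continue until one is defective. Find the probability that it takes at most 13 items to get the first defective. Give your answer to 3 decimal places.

0.859

Y = number of items to the first success; geometric, p = 0.14.
P(Y ≤ 13) = 1 − (1−p)^13 = 1 − 0.14076 = 0.85924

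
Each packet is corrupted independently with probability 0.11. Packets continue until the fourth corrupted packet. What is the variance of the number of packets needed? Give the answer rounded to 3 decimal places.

294.215

Y = total packets until the fourth success; negative binomial with r=4, p=0.11.
Var(Y) = r(1−p)/p² = 4·0.89 / 0.11² = 294.21488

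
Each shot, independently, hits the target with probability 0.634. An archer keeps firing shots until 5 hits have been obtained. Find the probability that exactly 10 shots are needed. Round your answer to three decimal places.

Y = trial on which the fifth success occurs; negative binomial, r=5, p=0.634.
P(Y=10) = C(9,4) · p^5 · (1−p)^5
= 126 · 0.10243 · 0.0065676 = 0.08477

0.085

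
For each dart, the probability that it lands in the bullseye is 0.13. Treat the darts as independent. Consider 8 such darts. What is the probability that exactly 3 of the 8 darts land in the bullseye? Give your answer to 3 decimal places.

0.061

X ~ Binomial(n=8, p=0.13).
P(X=3) = C(8,3) · p^3 · (1−p)^5
= 56 · 0.002197 · 0.49842 = 0.06132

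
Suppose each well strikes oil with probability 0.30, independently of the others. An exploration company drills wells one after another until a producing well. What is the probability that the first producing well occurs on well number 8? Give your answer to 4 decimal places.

0.0247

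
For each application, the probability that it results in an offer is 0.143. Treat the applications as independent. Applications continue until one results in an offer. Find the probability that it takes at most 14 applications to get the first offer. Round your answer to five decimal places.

0.88473

Y = number of applications to the first success; geometric, p = 0.143.
P(Y ≤ 14) = 1 − (1−p)^14 = 1 − 0.1152740 = 0.8847260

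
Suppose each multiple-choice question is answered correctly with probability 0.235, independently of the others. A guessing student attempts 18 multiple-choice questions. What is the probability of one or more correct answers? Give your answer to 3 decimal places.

0.992

P(at least one) = 1 − P(none) = 1 − (1 − 0.235)^18
= 1 − 0.00805 = 0.99195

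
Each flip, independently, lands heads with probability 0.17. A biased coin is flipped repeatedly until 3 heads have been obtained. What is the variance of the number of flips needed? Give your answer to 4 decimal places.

Y = total flips until the third success; negative binomial with r=3, p=0.17.
Var(Y) = r(1−p)/p² = 3·0.83 / 0.17² = 86.159170

86.1592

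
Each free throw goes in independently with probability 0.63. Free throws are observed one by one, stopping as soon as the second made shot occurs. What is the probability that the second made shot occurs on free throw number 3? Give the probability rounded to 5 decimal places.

Y = trial on which the second success occurs; negative binomial, r=2, p=0.63.
P(Y=3) = C(2,1) · p^2 · (1−p)^1
= 2 · 0.3969 · 0.37 = 0.2937060

0.29371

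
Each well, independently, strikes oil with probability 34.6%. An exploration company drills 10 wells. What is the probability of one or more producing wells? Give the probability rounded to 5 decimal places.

0.98569

P(at least one) = 1 − P(none) = 1 − (1 − 0.346)^10
= 1 − 0.0143145 = 0.9856855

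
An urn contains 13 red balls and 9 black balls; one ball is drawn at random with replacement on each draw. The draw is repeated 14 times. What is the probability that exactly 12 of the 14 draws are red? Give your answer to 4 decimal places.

X ~ Binomial(n=14, p=0.590909).
P(X=12) = C(14,12) · p^12 · (1−p)^2
= 91 · 0.0018124 · 0.16736 = 0.027601

0.0276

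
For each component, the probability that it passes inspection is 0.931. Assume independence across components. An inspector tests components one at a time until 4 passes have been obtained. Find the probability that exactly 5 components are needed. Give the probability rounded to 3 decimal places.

Y = trial on which the fourth success occurs; negative binomial, r=4, p=0.931.
P(Y=5) = C(4,3) · p^4 · (1−p)^1
= 4 · 0.75127 · 0.069 = 0.20735

0.207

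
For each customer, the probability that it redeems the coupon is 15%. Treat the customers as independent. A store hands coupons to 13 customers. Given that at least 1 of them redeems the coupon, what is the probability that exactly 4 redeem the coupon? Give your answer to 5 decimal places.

0.09537

X ~ Binomial(13, 0.15). Want P(X=4 | X≥1) = P(X=4) / P(X≥1).
P(X=4) = C(13,4)·0.15^4·0.85^9 = 0.0838381
P(X≥1) = 1 − 0.1209055 = 0.8790945
Ratio = 0.0838381 / 0.8790945 = 0.0953687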